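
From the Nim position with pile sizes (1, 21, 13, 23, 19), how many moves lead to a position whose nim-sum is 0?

Bitwise XOR of the heap sizes:
  00001  (1)
  10101  (21)
  01101  (13)
  10111  (23)
  10011  (19)
  -----
  11101  (29)
The overall nim-sum is X = 29. A pile of size p has a winning move iff p XOR X < p (reduce it to p XOR X).
  1: 1 XOR 29 = 28 ≥ 1 — no move.
  21: 21 XOR 29 = 8 < 21 — winning move (to 8).
  13: 13 XOR 29 = 16 ≥ 13 — no move.
  23: 23 XOR 29 = 10 < 23 — winning move (to 10).
  19: 19 XOR 29 = 14 < 19 — winning move (to 14).
That gives 3 winning moves.

3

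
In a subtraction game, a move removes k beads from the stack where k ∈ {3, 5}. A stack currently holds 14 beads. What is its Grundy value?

Build the Grundy sequence with g(k) = mex{g(k−s) : s ∈ {3, 5}, s ≤ k}:
g(0) = mex{} = 0
g(1) = mex{} = 0
g(2) = mex{} = 0
g(3) = mex{0} = 1
g(4) = mex{0} = 1
g(5) = mex{0} = 1
g(6) = mex{0,1} = 2
g(7) = mex{0,1} = 2
g(8) = mex{1} = 0
g(9) = mex{1,2} = 0
g(10) = mex{1,2} = 0
g(11) = mex{0,2} = 1
g(12) = mex{0,2} = 1
g(13) = mex{0} = 1
g(14) = mex{0,1} = 2
So g(14) = 2.

2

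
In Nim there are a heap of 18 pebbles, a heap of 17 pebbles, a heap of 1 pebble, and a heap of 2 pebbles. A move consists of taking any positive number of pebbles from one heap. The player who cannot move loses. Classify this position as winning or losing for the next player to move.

In binary:
  10010  (18)
  10001  (17)
  00001  (1)
  00010  (2)
  -----
  00000  (0)
The nim-sum is 0, so this is a P-position: the player to move is in a losing position under optimal play.

Losing position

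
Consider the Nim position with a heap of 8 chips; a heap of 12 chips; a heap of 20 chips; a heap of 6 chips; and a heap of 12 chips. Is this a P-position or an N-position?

N-position

Write each in binary and XOR column by column:
  01000  (8)
  01100  (12)
  10100  (20)
  00110  (6)
  01100  (12)
  -----
  11010  (26)
The nim-sum is 26 ≠ 0, so this is an N-position: the player to move can win.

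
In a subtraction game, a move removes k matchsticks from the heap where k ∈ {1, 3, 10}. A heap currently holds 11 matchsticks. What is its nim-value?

Build the Grundy sequence with g(k) = mex{g(k−s) : s ∈ {1, 3, 10}, s ≤ k}:
g(0) = mex{} = 0
g(1) = mex{0} = 1
g(2) = mex{1} = 0
g(3) = mex{0} = 1
g(4) = mex{1} = 0
g(5) = mex{0} = 1
g(6) = mex{1} = 0
g(7) = mex{0} = 1
g(8) = mex{1} = 0
g(9) = mex{0} = 1
g(10) = mex{0,1} = 2
g(11) = mex{0,1,2} = 3
So g(11) = 3.

3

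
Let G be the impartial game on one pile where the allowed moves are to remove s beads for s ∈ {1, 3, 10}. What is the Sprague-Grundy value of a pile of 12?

2

Build the Grundy sequence with g(k) = mex{g(k−s) : s ∈ {1, 3, 10}, s ≤ k}:
g(0) = mex{} = 0
g(1) = mex{0} = 1
g(2) = mex{1} = 0
g(3) = mex{0} = 1
g(4) = mex{1} = 0
g(5) = mex{0} = 1
g(6) = mex{1} = 0
g(7) = mex{0} = 1
g(8) = mex{1} = 0
g(9) = mex{0} = 1
g(10) = mex{0,1} = 2
g(11) = mex{0,1,2} = 3
g(12) = mex{0,1,3} = 2
So g(12) = 2.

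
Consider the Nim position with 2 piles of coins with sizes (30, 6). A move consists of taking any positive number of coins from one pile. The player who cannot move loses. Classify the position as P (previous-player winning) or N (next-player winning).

N-position

Nim-sum: 30 XOR 6 = 24.
The nim-sum is 24 ≠ 0, so this is an N-position: the player to move can win.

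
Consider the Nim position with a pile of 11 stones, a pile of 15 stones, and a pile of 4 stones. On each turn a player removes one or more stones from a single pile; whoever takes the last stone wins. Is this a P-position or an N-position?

P-position

Nim-sum: 11 XOR 15 XOR 4 = 0.
The nim-sum is 0, so this is a P-position: the player to move is in a losing position under optimal play.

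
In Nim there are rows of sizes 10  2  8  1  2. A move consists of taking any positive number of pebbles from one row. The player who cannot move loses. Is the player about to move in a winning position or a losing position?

Winning position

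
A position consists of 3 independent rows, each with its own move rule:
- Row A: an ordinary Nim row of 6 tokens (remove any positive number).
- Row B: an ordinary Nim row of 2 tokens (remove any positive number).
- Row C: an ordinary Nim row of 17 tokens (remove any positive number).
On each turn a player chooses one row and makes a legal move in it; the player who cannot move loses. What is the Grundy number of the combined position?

21

Row A is a plain Nim row of size 6, so its Grundy value is 6.
Row B is a plain Nim row of size 2, so its Grundy value is 2.
Row C is a plain Nim row of size 17, so its Grundy value is 17.
The value of a disjunctive sum is the nim-sum of the parts.
Combined value = 6 ⊕ 2 ⊕ 17 = 21.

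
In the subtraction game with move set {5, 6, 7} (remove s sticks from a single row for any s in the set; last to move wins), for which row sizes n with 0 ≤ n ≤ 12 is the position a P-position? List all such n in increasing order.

0, 1, 2, 3, 4, 12

Grundy values for subtraction set {5, 6, 7}:
k:     0  1  2  3  4  5  6  7  8  9 10 11 12
g(k):  0  0  0  0  0  1  1  1  1  1  2  2  0
The P-positions (g = 0) in 0..12 are 0, 1, 2, 3, 4, 12.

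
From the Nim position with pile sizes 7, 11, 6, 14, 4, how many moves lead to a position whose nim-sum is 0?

0

Write each in binary and XOR column by column:
  0111  (7)
  1011  (11)
  0110  (6)
  1110  (14)
  0100  (4)
  ----
  0000  (0)
The nim-sum is already 0, so every move leaves a nonzero nim-sum — there are no winning moves.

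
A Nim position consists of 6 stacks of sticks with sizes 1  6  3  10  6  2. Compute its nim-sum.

10

Nim-sum: 1 ⊕ 6 ⊕ 3 ⊕ 10 ⊕ 6 ⊕ 2 = 10.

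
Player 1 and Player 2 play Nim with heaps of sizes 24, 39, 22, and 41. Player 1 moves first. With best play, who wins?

Bitwise XOR of the heap sizes:
  011000  (24)
  100111  (39)
  010110  (22)
  101001  (41)
  ------
  000000  (0)
The nim-sum is 0, so this is a P-position: the player to move is in a losing position under optimal play; Player 1 is about to move from it and so loses — Player 2 wins.

Player 2 wins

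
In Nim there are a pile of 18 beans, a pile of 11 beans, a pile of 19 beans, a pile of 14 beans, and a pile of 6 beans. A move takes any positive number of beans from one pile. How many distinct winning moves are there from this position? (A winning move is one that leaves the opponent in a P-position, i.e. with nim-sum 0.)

5

Nim-sum: 18 ⊕ 11 ⊕ 19 ⊕ 14 ⊕ 6 = 2.
The overall nim-sum is X = 2. A pile of size p has a winning move iff p XOR X < p (reduce it to p XOR X).
  18: 18 XOR 2 = 16 < 18 — winning move (to 16).
  11: 11 XOR 2 = 9 < 11 — winning move (to 9).
  19: 19 XOR 2 = 17 < 19 — winning move (to 17).
  14: 14 XOR 2 = 12 < 14 — winning move (to 12).
  6: 6 XOR 2 = 4 < 6 — winning move (to 4).
That gives 5 winning moves.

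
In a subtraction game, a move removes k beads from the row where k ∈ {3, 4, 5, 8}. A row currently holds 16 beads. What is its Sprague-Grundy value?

1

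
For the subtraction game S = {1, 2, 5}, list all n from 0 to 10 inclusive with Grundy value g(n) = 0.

0, 3, 6, 9

Compute g(0), g(1), … for moves {1, 2, 5}:
g(0) = mex{} = 0
g(1) = mex{0} = 1
g(2) = mex{0,1} = 2
g(3) = mex{1,2} = 0
g(4) = mex{0,2} = 1
g(5) = mex{0,1} = 2
g(6) = mex{1,2} = 0
g(7) = mex{0,2} = 1
g(8) = mex{0,1} = 2
g(9) = mex{1,2} = 0
g(10) = mex{0,2} = 1
The P-positions (g = 0) in 0..10 are 0, 3, 6, 9.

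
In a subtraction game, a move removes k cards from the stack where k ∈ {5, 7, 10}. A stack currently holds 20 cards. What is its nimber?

1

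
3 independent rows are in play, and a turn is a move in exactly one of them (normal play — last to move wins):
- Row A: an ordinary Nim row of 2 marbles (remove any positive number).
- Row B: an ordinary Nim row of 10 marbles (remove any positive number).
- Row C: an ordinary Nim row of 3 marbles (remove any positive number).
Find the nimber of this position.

11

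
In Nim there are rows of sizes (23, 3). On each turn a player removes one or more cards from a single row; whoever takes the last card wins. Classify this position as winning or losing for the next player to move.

Winning position

Nim-sum: 23 ⊕ 3 = 20.
The nim-sum is 20 ≠ 0, so this is an N-position: the player to move can win.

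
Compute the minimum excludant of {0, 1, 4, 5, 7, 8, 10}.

The values 0, 1 are all present; 2 is the first non-negative integer missing from the set.

2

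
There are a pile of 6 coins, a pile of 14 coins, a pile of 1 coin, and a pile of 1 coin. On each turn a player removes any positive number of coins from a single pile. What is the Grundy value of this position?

Nim-sum: 6 ⊕ 14 ⊕ 1 ⊕ 1 = 8.

8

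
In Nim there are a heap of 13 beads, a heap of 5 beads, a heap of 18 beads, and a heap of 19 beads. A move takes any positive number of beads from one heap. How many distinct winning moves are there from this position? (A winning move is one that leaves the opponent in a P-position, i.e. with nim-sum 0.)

Nim-sum: 13 XOR 5 XOR 18 XOR 19 = 9.
The overall nim-sum is X = 9. A heap of size p has a winning move iff p XOR X < p (reduce it to p XOR X).
  13: 13 XOR 9 = 4 < 13 — winning move (to 4).
  5: 5 XOR 9 = 12 ≥ 5 — no move.
  18: 18 XOR 9 = 27 ≥ 18 — no move.
  19: 19 XOR 9 = 26 ≥ 19 — no move.
That gives 1 winning move.

1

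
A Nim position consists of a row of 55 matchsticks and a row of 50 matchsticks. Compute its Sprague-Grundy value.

Nim-sum: 55 ^ 50 = 5.

5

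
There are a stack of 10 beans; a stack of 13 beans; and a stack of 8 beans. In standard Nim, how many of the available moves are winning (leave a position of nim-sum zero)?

Nim-sum: 10 XOR 13 XOR 8 = 15.
The overall nim-sum is X = 15. A stack of size p has a winning move iff p XOR X < p (reduce it to p XOR X).
  10: 10 XOR 15 = 5 < 10 — winning move (to 5).
  13: 13 XOR 15 = 2 < 13 — winning move (to 2).
  8: 8 XOR 15 = 7 < 8 — winning move (to 7).
That gives 3 winning moves.

3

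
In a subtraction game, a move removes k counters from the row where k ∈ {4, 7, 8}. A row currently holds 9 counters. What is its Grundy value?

Build the Grundy sequence with g(k) = mex{g(k−s) : s ∈ {4, 7, 8}, s ≤ k}:
k:     0  1  2  3  4  5  6  7  8  9
g(k):  0  0  0  0  1  1  1  1  2  2
So g(9) = 2.

2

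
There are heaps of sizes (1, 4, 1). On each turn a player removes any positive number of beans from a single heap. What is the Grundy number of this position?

Nim-sum: 1 XOR 4 XOR 1 = 4.

4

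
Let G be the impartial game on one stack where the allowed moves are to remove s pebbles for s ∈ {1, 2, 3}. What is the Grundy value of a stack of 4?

0

Build the Grundy sequence with g(k) = mex{g(k−s) : s ∈ {1, 2, 3}, s ≤ k}:
k:     0  1  2  3  4
g(k):  0  1  2  3  0
So g(4) = 0.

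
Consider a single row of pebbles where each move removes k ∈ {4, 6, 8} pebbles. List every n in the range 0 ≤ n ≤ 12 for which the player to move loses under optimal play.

Build the Grundy sequence with g(k) = mex{g(k−s) : s ∈ {4, 6, 8}, s ≤ k}:
g(0) = mex{} = 0
g(1) = mex{} = 0
g(2) = mex{} = 0
g(3) = mex{} = 0
g(4) = mex{0} = 1
g(5) = mex{0} = 1
g(6) = mex{0} = 1
g(7) = mex{0} = 1
g(8) = mex{0,1} = 2
g(9) = mex{0,1} = 2
g(10) = mex{0,1} = 2
g(11) = mex{0,1} = 2
g(12) = mex{1,2} = 0
The P-positions (g = 0) in 0..12 are 0, 1, 2, 3, 12.

0, 1, 2, 3, 12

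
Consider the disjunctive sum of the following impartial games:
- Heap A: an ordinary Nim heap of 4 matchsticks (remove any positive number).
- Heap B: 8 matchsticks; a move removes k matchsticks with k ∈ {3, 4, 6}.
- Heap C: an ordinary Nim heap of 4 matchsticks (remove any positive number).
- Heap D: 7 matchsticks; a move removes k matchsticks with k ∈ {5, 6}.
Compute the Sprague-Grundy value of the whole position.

Heap A is a plain Nim heap of size 4, so its Grundy value is 4.
For heap B, compute g(0), g(1), … with moves {3, 4, 6}:
g(0) = mex{} = 0
g(1) = mex{} = 0
g(2) = mex{} = 0
g(3) = mex{0} = 1
g(4) = mex{0} = 1
g(5) = mex{0} = 1
g(6) = mex{0,1} = 2
g(7) = mex{0,1} = 2
g(8) = mex{0,1} = 2
So g(8) = 2.
Heap C is a plain Nim heap of size 4, so its Grundy value is 4.
Grundy values for heap D (subtraction set {5, 6}):
k:     0  1  2  3  4  5  6  7
g(k):  0  0  0  0  0  1  1  1
So g(7) = 1.
By the Sprague-Grundy theorem, the Grundy value of a sum of independent games is the XOR of the component values.
Combined value = 4 XOR 2 XOR 4 XOR 1 = 3.

3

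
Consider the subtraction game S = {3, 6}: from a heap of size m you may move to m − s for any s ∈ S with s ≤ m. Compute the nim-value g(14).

Compute g(0), g(1), … for moves {3, 6}:
g(0) = mex{} = 0
g(1) = mex{} = 0
g(2) = mex{} = 0
g(3) = mex{0} = 1
g(4) = mex{0} = 1
g(5) = mex{0} = 1
g(6) = mex{0,1} = 2
g(7) = mex{0,1} = 2
g(8) = mex{0,1} = 2
g(9) = mex{1,2} = 0
g(10) = mex{1,2} = 0
g(11) = mex{1,2} = 0
g(12) = mex{0,2} = 1
g(13) = mex{0,2} = 1
g(14) = mex{0,2} = 1
So g(14) = 1.

1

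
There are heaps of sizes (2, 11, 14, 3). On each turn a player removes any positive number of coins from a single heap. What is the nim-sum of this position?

4

Bitwise XOR of the heap sizes:
  0010  (2)
  1011  (11)
  1110  (14)
  0011  (3)
  ----
  0100  (4)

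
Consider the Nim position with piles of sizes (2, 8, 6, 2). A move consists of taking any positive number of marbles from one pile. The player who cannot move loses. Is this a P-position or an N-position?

Compute the nim-sum pairwise:
2 XOR 8 = 10
10 XOR 6 = 12
12 XOR 2 = 14
The nim-sum is 14 ≠ 0, so this is an N-position: the player to move can win.

N-position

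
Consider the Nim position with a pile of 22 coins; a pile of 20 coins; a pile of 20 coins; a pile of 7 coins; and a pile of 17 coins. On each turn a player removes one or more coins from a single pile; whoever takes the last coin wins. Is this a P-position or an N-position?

P-position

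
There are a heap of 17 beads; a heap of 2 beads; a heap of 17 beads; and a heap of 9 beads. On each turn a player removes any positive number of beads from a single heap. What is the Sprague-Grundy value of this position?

Compute the nim-sum pairwise:
17 ^ 2 = 19
19 ^ 17 = 2
2 ^ 9 = 11

11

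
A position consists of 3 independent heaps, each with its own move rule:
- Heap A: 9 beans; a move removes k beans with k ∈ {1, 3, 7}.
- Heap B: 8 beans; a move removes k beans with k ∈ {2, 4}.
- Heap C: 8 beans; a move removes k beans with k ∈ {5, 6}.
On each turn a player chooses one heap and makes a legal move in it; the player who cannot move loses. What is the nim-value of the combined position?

1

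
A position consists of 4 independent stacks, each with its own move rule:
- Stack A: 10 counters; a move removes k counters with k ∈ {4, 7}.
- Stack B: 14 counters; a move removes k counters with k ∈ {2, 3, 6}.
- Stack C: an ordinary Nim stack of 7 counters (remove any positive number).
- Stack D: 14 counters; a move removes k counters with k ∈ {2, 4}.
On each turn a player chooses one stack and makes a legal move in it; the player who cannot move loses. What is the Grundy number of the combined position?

4

Build the Grundy sequence for stack A with g(k) = mex{g(k−s) : s ∈ {4, 7}, s ≤ k}:
k:     0  1  2  3  4  5  6  7  8  9 10
g(k):  0  0  0  0  1  1  1  1  2  2  2
So g(10) = 2.
Build the Grundy sequence for stack B with g(k) = mex{g(k−s) : s ∈ {2, 3, 6}, s ≤ k}:
k:     0  1  2  3  4  5  6  7  8  9 10 11 12 13 14
g(k):  0  0  1  1  2  0  3  1  2  0  0  1  1  2  0
So g(14) = 0.
Stack C is a plain Nim stack of size 7, so its Grundy value is 7.
For stack D, compute g(0), g(1), … with moves {2, 4}:
k:     0  1  2  3  4  5  6  7  8  9 10 11 12 13 14
g(k):  0  0  1  1  2  2  0  0  1  1  2  2  0  0  1
So g(14) = 1.
The value of a disjunctive sum is the nim-sum of the parts.
Combined value = 2 XOR 0 XOR 7 XOR 1 = 4.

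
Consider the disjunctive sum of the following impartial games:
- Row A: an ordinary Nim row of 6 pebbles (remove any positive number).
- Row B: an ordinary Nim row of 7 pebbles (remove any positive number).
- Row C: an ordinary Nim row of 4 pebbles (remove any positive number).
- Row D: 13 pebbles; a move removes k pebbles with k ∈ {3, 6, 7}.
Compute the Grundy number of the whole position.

Row A is a plain Nim row of size 6, so its Grundy value is 6.
Row B is a plain Nim row of size 7, so its Grundy value is 7.
Row C is a plain Nim row of size 4, so its Grundy value is 4.
Grundy values for row D (subtraction set {3, 6, 7}):
k:     0  1  2  3  4  5  6  7  8  9 10 11 12 13
g(k):  0  0  0  1  1  1  2  2  2  3  0  0  0  1
So g(13) = 1.
By the Sprague-Grundy theorem, the Grundy value of a sum of independent games is the XOR of the component values.
Combined value = 6 XOR 7 XOR 4 XOR 1 = 4.

4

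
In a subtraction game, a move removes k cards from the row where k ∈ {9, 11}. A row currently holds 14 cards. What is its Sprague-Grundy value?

Compute g(0), g(1), … for moves {9, 11}:
k:     0  1  2  3  4  5  6  7  8  9 10 11 12 13 14
g(k):  0  0  0  0  0  0  0  0  0  1  1  1  1  1  1
So g(14) = 1.

1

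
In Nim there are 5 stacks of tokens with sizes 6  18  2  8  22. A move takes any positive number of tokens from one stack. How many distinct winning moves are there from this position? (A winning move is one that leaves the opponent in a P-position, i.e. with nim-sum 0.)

Nim-sum: 6 XOR 18 XOR 2 XOR 8 XOR 22 = 8.
The overall nim-sum is X = 8. A stack of size p has a winning move iff p XOR X < p (reduce it to p XOR X).
  6: 6 XOR 8 = 14 ≥ 6 — no move.
  18: 18 XOR 8 = 26 ≥ 18 — no move.
  2: 2 XOR 8 = 10 ≥ 2 — no move.
  8: 8 XOR 8 = 0 < 8 — winning move (to 0).
  22: 22 XOR 8 = 30 ≥ 22 — no move.
That gives 1 winning move.

1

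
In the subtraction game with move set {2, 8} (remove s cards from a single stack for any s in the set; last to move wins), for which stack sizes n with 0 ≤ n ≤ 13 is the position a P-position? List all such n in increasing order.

0, 1, 4, 5, 10, 11

Build the Grundy sequence with g(k) = mex{g(k−s) : s ∈ {2, 8}, s ≤ k}:
g(0) = mex{} = 0
g(1) = mex{} = 0
g(2) = mex{0} = 1
g(3) = mex{0} = 1
g(4) = mex{1} = 0
g(5) = mex{1} = 0
g(6) = mex{0} = 1
g(7) = mex{0} = 1
g(8) = mex{0,1} = 2
g(9) = mex{0,1} = 2
g(10) = mex{1,2} = 0
g(11) = mex{1,2} = 0
g(12) = mex{0} = 1
g(13) = mex{0} = 1
The P-positions (g = 0) in 0..13 are 0, 1, 4, 5, 10, 11.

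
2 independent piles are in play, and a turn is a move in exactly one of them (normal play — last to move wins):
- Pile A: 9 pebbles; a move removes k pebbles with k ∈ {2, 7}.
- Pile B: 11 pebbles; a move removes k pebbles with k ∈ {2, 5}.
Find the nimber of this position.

0

For pile A, compute g(0), g(1), … with moves {2, 7}:
k:     0  1  2  3  4  5  6  7  8  9
g(k):  0  0  1  1  0  0  1  1  2  0
So g(9) = 0.
Grundy values for pile B (subtraction set {2, 5}):
k:     0  1  2  3  4  5  6  7  8  9 10 11
g(k):  0  0  1  1  0  2  1  0  0  1  1  0
So g(11) = 0.
By the Sprague-Grundy theorem, the Grundy value of a sum of independent games is the XOR of the component values.
Combined value = 0 XOR 0 = 0.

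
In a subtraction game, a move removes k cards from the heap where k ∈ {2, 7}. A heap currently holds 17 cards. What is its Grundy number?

2

Compute g(0), g(1), … for moves {2, 7}:
k:     0  1  2  3  4  5  6  7  8  9 10 11 12 13 14 15 16 17
g(k):  0  0  1  1  0  0  1  1  2  0  0  1  1  0  0  1  1  2
So g(17) = 2.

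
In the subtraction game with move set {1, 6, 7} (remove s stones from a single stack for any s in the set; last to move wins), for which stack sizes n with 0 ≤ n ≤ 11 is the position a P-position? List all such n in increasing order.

Build the Grundy sequence with g(k) = mex{g(k−s) : s ∈ {1, 6, 7}, s ≤ k}:
k:     0  1  2  3  4  5  6  7  8  9 10 11
g(k):  0  1  0  1  0  1  2  3  2  3  2  3
The P-positions (g = 0) in 0..11 are 0, 2, 4.

0, 2, 4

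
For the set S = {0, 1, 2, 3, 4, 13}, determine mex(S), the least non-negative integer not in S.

5

The values 0, 1, 2, 3, 4 are all present; 5 is the first non-negative integer missing from the set.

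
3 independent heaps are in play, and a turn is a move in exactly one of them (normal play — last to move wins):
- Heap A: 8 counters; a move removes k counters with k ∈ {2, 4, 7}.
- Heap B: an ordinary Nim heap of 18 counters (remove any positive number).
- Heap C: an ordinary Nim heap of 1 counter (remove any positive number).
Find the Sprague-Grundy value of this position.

For heap A, compute g(0), g(1), … with moves {2, 4, 7}:
g(0) = mex{} = 0
g(1) = mex{} = 0
g(2) = mex{0} = 1
g(3) = mex{0} = 1
g(4) = mex{0,1} = 2
g(5) = mex{0,1} = 2
g(6) = mex{1,2} = 0
g(7) = mex{0,1,2} = 3
g(8) = mex{0,2} = 1
So g(8) = 1.
Heap B is a plain Nim heap of size 18, so its Grundy value is 18.
Heap C is a plain Nim heap of size 1, so its Grundy value is 1.
The value of a disjunctive sum is the nim-sum of the parts.
Combined value = 1 XOR 18 XOR 1 = 18.

18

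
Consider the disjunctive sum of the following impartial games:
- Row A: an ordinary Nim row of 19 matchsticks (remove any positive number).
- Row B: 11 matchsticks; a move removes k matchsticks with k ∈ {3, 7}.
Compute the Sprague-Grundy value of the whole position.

19

Row A is a plain Nim row of size 19, so its Grundy value is 19.
For row B, compute g(0), g(1), … with moves {3, 7}:
k:     0  1  2  3  4  5  6  7  8  9 10 11
g(k):  0  0  0  1  1  1  0  2  2  1  0  0
So g(11) = 0.
The value of a disjunctive sum is the nim-sum of the parts.
Combined value = 19 ⊕ 0 = 19.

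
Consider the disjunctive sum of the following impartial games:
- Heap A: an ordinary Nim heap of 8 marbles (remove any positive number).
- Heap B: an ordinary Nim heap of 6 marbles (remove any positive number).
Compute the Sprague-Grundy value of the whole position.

14

Heap A is a plain Nim heap of size 8, so its Grundy value is 8.
Heap B is a plain Nim heap of size 6, so its Grundy value is 6.
The value of a disjunctive sum is the nim-sum of the parts.
Combined value = 8 XOR 6 = 14.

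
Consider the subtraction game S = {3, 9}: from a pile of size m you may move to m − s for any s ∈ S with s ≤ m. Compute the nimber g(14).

0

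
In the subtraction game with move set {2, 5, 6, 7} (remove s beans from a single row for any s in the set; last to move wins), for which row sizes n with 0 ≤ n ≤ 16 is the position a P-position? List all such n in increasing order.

0, 1, 4, 12, 13, 16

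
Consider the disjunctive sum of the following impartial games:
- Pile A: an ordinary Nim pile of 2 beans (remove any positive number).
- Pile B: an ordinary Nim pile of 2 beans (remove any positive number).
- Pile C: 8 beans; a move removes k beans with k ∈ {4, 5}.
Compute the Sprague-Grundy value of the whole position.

2

Pile A is a plain Nim pile of size 2, so its Grundy value is 2.
Pile B is a plain Nim pile of size 2, so its Grundy value is 2.
Grundy values for pile C (subtraction set {4, 5}):
g(0) = mex{} = 0
g(1) = mex{} = 0
g(2) = mex{} = 0
g(3) = mex{} = 0
g(4) = mex{0} = 1
g(5) = mex{0} = 1
g(6) = mex{0} = 1
g(7) = mex{0} = 1
g(8) = mex{0,1} = 2
So g(8) = 2.
The value of a disjunctive sum is the nim-sum of the parts.
Combined value = 2 XOR 2 XOR 2 = 2.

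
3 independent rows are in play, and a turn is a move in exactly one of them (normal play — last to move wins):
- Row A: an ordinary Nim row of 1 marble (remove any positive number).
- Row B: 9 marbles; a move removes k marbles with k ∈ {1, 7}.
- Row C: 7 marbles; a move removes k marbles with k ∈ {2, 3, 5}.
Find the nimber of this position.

0

Row A is a plain Nim row of size 1, so its Grundy value is 1.
Build the Grundy sequence for row B with g(k) = mex{g(k−s) : s ∈ {1, 7}, s ≤ k}:
k:     0  1  2  3  4  5  6  7  8  9
g(k):  0  1  0  1  0  1  0  1  0  1
So g(9) = 1.
Build the Grundy sequence for row C with g(k) = mex{g(k−s) : s ∈ {2, 3, 5}, s ≤ k}:
k:     0  1  2  3  4  5  6  7
g(k):  0  0  1  1  2  2  3  0
So g(7) = 0.
By the Sprague-Grundy theorem, the Grundy value of a sum of independent games is the XOR of the component values.
Combined value = 1 XOR 1 XOR 0 = 0.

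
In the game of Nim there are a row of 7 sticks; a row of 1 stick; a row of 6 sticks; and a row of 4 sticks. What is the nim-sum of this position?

In binary:
  111  (7)
  001  (1)
  110  (6)
  100  (4)
  ---
  100  (4)

4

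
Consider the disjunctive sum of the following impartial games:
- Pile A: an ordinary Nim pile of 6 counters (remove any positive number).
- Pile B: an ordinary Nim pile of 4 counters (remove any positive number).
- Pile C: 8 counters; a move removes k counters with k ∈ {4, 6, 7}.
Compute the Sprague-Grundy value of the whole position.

Pile A is a plain Nim pile of size 6, so its Grundy value is 6.
Pile B is a plain Nim pile of size 4, so its Grundy value is 4.
Grundy values for pile C (subtraction set {4, 6, 7}):
g(0) = mex{} = 0
g(1) = mex{} = 0
g(2) = mex{} = 0
g(3) = mex{} = 0
g(4) = mex{0} = 1
g(5) = mex{0} = 1
g(6) = mex{0} = 1
g(7) = mex{0} = 1
g(8) = mex{0,1} = 2
So g(8) = 2.
The value of a disjunctive sum is the nim-sum of the parts.
Combined value = 6 ⊕ 4 ⊕ 2 = 0.

0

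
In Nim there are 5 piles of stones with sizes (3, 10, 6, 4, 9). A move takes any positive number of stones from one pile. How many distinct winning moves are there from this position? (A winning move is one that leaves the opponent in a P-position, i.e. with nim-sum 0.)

3

Write each in binary and XOR column by column:
  0011  (3)
  1010  (10)
  0110  (6)
  0100  (4)
  1001  (9)
  ----
  0010  (2)
The overall nim-sum is X = 2. A pile of size p has a winning move iff p XOR X < p (reduce it to p XOR X).
  3: 3 XOR 2 = 1 < 3 — winning move (to 1).
  10: 10 XOR 2 = 8 < 10 — winning move (to 8).
  6: 6 XOR 2 = 4 < 6 — winning move (to 4).
  4: 4 XOR 2 = 6 ≥ 4 — no move.
  9: 9 XOR 2 = 11 ≥ 9 — no move.
That gives 3 winning moves.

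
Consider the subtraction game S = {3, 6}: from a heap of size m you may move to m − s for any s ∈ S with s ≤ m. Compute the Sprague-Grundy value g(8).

2

Grundy values for subtraction set {3, 6}:
g(0) = mex{} = 0
g(1) = mex{} = 0
g(2) = mex{} = 0
g(3) = mex{0} = 1
g(4) = mex{0} = 1
g(5) = mex{0} = 1
g(6) = mex{0,1} = 2
g(7) = mex{0,1} = 2
g(8) = mex{0,1} = 2
So g(8) = 2.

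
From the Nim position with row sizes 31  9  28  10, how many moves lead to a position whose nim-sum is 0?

0

Nim-sum: 31 XOR 9 XOR 28 XOR 10 = 0.
The nim-sum is already 0, so every move leaves a nonzero nim-sum — there are no winning moves.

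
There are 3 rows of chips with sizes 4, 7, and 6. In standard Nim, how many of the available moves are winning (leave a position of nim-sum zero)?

Compute the nim-sum pairwise:
4 XOR 7 = 3
3 XOR 6 = 5
The overall nim-sum is X = 5. A row of size p has a winning move iff p XOR X < p (reduce it to p XOR X).
  4: 4 XOR 5 = 1 < 4 — winning move (to 1).
  7: 7 XOR 5 = 2 < 7 — winning move (to 2).
  6: 6 XOR 5 = 3 < 6 — winning move (to 3).
That gives 3 winning moves.

3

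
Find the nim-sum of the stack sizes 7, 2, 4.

1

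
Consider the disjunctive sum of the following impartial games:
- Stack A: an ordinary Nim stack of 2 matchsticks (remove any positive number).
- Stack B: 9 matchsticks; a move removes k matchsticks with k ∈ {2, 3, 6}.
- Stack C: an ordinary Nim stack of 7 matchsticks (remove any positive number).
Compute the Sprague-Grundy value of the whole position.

5

Stack A is a plain Nim stack of size 2, so its Grundy value is 2.
Grundy values for stack B (subtraction set {2, 3, 6}):
g(0) = mex{} = 0
g(1) = mex{} = 0
g(2) = mex{0} = 1
g(3) = mex{0} = 1
g(4) = mex{0,1} = 2
g(5) = mex{1} = 0
g(6) = mex{0,1,2} = 3
g(7) = mex{0,2} = 1
g(8) = mex{0,1,3} = 2
g(9) = mex{1,3} = 0
So g(9) = 0.
Stack C is a plain Nim stack of size 7, so its Grundy value is 7.
The value of a disjunctive sum is the nim-sum of the parts.
Combined value = 2 ⊕ 0 ⊕ 7 = 5.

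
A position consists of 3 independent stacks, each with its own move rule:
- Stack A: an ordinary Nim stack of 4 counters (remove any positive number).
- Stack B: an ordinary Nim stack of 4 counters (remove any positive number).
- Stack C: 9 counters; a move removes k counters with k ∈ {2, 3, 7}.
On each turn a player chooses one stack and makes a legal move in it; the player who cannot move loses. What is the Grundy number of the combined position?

Stack A is a plain Nim stack of size 4, so its Grundy value is 4.
Stack B is a plain Nim stack of size 4, so its Grundy value is 4.
For stack C, compute g(0), g(1), … with moves {2, 3, 7}:
k:     0  1  2  3  4  5  6  7  8  9
g(k):  0  0  1  1  2  0  0  1  1  2
So g(9) = 2.
The value of a disjunctive sum is the nim-sum of the parts.
Combined value = 4 XOR 4 XOR 2 = 2.

2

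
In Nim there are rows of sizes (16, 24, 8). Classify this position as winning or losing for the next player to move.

Losing position

Compute the nim-sum pairwise:
16 ^ 24 = 8
8 ^ 8 = 0
The nim-sum is 0, so this is a P-position: the player to move is in a losing position under optimal play.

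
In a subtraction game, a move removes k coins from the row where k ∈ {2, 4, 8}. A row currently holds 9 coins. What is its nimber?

1

Grundy values for subtraction set {2, 4, 8}:
g(0) = mex{} = 0
g(1) = mex{} = 0
g(2) = mex{0} = 1
g(3) = mex{0} = 1
g(4) = mex{0,1} = 2
g(5) = mex{0,1} = 2
g(6) = mex{1,2} = 0
g(7) = mex{1,2} = 0
g(8) = mex{0,2} = 1
g(9) = mex{0,2} = 1
So g(9) = 1.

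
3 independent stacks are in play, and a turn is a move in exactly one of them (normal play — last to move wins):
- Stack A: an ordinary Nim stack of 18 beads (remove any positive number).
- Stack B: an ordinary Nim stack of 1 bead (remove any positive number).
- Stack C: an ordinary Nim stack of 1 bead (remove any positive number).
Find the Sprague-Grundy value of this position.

18

Stack A is a plain Nim stack of size 18, so its Grundy value is 18.
Stack B is a plain Nim stack of size 1, so its Grundy value is 1.
Stack C is a plain Nim stack of size 1, so its Grundy value is 1.
The value of a disjunctive sum is the nim-sum of the parts.
Combined value = 18 XOR 1 XOR 1 = 18.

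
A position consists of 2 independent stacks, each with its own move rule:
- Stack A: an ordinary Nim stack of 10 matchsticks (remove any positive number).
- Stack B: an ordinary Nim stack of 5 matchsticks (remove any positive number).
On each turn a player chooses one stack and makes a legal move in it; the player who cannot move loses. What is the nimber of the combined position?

15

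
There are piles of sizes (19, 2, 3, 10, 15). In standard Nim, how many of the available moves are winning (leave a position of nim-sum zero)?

1

In binary:
  10011  (19)
  00010  (2)
  00011  (3)
  01010  (10)
  01111  (15)
  -----
  10111  (23)
The overall nim-sum is X = 23. A pile of size p has a winning move iff p XOR X < p (reduce it to p XOR X).
  19: 19 XOR 23 = 4 < 19 — winning move (to 4).
  2: 2 XOR 23 = 21 ≥ 2 — no move.
  3: 3 XOR 23 = 20 ≥ 3 — no move.
  10: 10 XOR 23 = 29 ≥ 10 — no move.
  15: 15 XOR 23 = 24 ≥ 15 — no move.
That gives 1 winning move.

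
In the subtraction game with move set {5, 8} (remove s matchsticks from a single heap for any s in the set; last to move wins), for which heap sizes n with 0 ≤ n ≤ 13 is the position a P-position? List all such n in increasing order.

Build the Grundy sequence with g(k) = mex{g(k−s) : s ∈ {5, 8}, s ≤ k}:
g(0) = mex{} = 0
g(1) = mex{} = 0
g(2) = mex{} = 0
g(3) = mex{} = 0
g(4) = mex{} = 0
g(5) = mex{0} = 1
g(6) = mex{0} = 1
g(7) = mex{0} = 1
g(8) = mex{0} = 1
g(9) = mex{0} = 1
g(10) = mex{0,1} = 2
g(11) = mex{0,1} = 2
g(12) = mex{0,1} = 2
g(13) = mex{1} = 0
The P-positions (g = 0) in 0..13 are 0, 1, 2, 3, 4, 13.

0, 1, 2, 3, 4, 13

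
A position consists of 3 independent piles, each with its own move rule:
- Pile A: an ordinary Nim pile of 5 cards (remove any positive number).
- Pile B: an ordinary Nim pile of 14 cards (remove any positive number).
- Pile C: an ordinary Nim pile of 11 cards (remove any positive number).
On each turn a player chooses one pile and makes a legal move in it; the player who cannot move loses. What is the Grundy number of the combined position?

0

Pile A is a plain Nim pile of size 5, so its Grundy value is 5.
Pile B is a plain Nim pile of size 14, so its Grundy value is 14.
Pile C is a plain Nim pile of size 11, so its Grundy value is 11.
The value of a disjunctive sum is the nim-sum of the parts.
Combined value = 5 XOR 14 XOR 11 = 0.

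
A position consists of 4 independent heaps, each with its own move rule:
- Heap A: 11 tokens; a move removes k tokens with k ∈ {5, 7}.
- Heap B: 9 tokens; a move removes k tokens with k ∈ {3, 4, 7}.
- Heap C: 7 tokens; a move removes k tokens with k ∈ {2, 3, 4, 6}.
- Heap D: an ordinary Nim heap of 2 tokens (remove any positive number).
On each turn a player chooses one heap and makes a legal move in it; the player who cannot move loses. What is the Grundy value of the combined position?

0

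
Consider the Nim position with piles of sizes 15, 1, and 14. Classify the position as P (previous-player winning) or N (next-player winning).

Bitwise XOR of the heap sizes:
  1111  (15)
  0001  (1)
  1110  (14)
  ----
  0000  (0)
The nim-sum is 0, so this is a P-position: the player to move is in a losing position under optimal play.

P-position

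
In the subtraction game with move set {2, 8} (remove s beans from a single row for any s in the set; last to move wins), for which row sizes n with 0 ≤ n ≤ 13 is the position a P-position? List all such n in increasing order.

Compute g(0), g(1), … for moves {2, 8}:
k:     0  1  2  3  4  5  6  7  8  9 10 11 12 13
g(k):  0  0  1  1  0  0  1  1  2  2  0  0  1  1
The P-positions (g = 0) in 0..13 are 0, 1, 4, 5, 10, 11.

0, 1, 4, 5, 10, 11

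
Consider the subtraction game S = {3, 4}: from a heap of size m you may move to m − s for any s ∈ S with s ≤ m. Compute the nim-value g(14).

0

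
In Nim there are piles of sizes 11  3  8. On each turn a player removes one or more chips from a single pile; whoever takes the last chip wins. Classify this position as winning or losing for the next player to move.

Losing position

Nim-sum: 11 XOR 3 XOR 8 = 0.
The nim-sum is 0, so this is a P-position: the player to move is in a losing position under optimal play.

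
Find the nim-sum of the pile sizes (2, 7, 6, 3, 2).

2

In binary:
  010  (2)
  111  (7)
  110  (6)
  011  (3)
  010  (2)
  ---
  010  (2)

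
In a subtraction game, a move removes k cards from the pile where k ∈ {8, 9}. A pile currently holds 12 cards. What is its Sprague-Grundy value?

1

Compute g(0), g(1), … for moves {8, 9}:
k:     0  1  2  3  4  5  6  7  8  9 10 11 12
g(k):  0  0  0  0  0  0  0  0  1  1  1  1  1
So g(12) = 1.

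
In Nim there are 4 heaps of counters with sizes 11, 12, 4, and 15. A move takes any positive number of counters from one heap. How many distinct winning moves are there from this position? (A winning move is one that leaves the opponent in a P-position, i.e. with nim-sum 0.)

Compute the nim-sum pairwise:
11 ^ 12 = 7
7 ^ 4 = 3
3 ^ 15 = 12
The overall nim-sum is X = 12. A heap of size p has a winning move iff p XOR X < p (reduce it to p XOR X).
  11: 11 XOR 12 = 7 < 11 — winning move (to 7).
  12: 12 XOR 12 = 0 < 12 — winning move (to 0).
  4: 4 XOR 12 = 8 ≥ 4 — no move.
  15: 15 XOR 12 = 3 < 15 — winning move (to 3).
That gives 3 winning moves.

3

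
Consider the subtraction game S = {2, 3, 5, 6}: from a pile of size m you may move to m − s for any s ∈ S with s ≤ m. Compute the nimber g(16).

0

Grundy values for subtraction set {2, 3, 5, 6}:
k:     0  1  2  3  4  5  6  7  8  9 10 11 12 13 14 15 16
g(k):  0  0  1  1  2  2  3  3  0  0  1  1  2  2  3  3  0
So g(16) = 0.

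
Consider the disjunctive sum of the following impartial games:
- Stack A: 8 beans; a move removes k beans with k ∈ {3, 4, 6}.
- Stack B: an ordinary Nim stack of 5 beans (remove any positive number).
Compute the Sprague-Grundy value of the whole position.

7

Build the Grundy sequence for stack A with g(k) = mex{g(k−s) : s ∈ {3, 4, 6}, s ≤ k}:
k:     0  1  2  3  4  5  6  7  8
g(k):  0  0  0  1  1  1  2  2  2
So g(8) = 2.
Stack B is a plain Nim stack of size 5, so its Grundy value is 5.
By the Sprague-Grundy theorem, the Grundy value of a sum of independent games is the XOR of the component values.
Combined value = 2 ⊕ 5 = 7.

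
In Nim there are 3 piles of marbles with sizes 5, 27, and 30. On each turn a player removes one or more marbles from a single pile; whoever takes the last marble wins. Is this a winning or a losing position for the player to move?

Losing position

In binary:
  00101  (5)
  11011  (27)
  11110  (30)
  -----
  00000  (0)
The nim-sum is 0, so this is a P-position: the player to move is in a losing position under optimal play.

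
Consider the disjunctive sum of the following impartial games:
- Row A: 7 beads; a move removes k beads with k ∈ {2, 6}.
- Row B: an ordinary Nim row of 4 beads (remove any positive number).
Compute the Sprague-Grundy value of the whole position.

5

Grundy values for row A (subtraction set {2, 6}):
k:     0  1  2  3  4  5  6  7
g(k):  0  0  1  1  0  0  1  1
So g(7) = 1.
Row B is a plain Nim row of size 4, so its Grundy value is 4.
The value of a disjunctive sum is the nim-sum of the parts.
Combined value = 1 ⊕ 4 = 5.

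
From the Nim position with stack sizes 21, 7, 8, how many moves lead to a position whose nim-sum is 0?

1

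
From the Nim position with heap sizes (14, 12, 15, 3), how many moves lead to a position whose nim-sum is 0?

Write each in binary and XOR column by column:
  1110  (14)
  1100  (12)
  1111  (15)
  0011  (3)
  ----
  1110  (14)
The overall nim-sum is X = 14. A heap of size p has a winning move iff p XOR X < p (reduce it to p XOR X).
  14: 14 XOR 14 = 0 < 14 — winning move (to 0).
  12: 12 XOR 14 = 2 < 12 — winning move (to 2).
  15: 15 XOR 14 = 1 < 15 — winning move (to 1).
  3: 3 XOR 14 = 13 ≥ 3 — no move.
That gives 3 winning moves.

3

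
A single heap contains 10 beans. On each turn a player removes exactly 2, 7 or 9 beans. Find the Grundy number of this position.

Grundy values for subtraction set {2, 7, 9}:
g(0) = mex{} = 0
g(1) = mex{} = 0
g(2) = mex{0} = 1
g(3) = mex{0} = 1
g(4) = mex{1} = 0
g(5) = mex{1} = 0
g(6) = mex{0} = 1
g(7) = mex{0} = 1
g(8) = mex{0,1} = 2
g(9) = mex{0,1} = 2
g(10) = mex{0,1,2} = 3
So g(10) = 3.

3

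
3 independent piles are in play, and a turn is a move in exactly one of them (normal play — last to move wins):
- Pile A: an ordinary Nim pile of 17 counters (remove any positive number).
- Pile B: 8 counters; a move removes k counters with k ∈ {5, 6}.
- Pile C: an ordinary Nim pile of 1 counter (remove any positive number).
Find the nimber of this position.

17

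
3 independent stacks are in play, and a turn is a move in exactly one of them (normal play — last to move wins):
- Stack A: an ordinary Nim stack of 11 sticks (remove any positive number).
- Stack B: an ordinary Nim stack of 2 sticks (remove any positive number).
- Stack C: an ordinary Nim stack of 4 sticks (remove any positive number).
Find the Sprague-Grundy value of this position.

Stack A is a plain Nim stack of size 11, so its Grundy value is 11.
Stack B is a plain Nim stack of size 2, so its Grundy value is 2.
Stack C is a plain Nim stack of size 4, so its Grundy value is 4.
By the Sprague-Grundy theorem, the Grundy value of a sum of independent games is the XOR of the component values.
Combined value = 11 ⊕ 2 ⊕ 4 = 13.

13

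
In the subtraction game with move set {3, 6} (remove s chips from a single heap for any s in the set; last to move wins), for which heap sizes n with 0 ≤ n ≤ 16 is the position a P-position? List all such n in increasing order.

0, 1, 2, 9, 10, 11

Grundy values for subtraction set {3, 6}:
k:     0  1  2  3  4  5  6  7  8  9 10 11 12 13 14 15 16
g(k):  0  0  0  1  1  1  2  2  2  0  0  0  1  1  1  2  2
The P-positions (g = 0) in 0..16 are 0, 1, 2, 9, 10, 11.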